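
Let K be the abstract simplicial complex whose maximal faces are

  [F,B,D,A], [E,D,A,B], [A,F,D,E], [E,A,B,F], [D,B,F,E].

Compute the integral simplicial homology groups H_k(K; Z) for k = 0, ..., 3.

H_0 = Z,  H_1 = 0,  H_2 = 0,  H_3 = Z.

K has 5 vertices, 10 edges, 10 triangles, 5 3-simplices.
rank ∂_0 = 0, rank ∂_1 = 4 ⇒ b_0 = 5 − 0 − 4 = 1; all invariant factors of ∂_1 are 1 so no torsion. So H_0 = Z.
rank ∂_1 = 4, rank ∂_2 = 6 ⇒ b_1 = 10 − 4 − 6 = 0; all invariant factors of ∂_2 are 1 so no torsion. So H_1 = 0.
rank ∂_2 = 6, rank ∂_3 = 4 ⇒ b_2 = 10 − 6 − 4 = 0; all invariant factors of ∂_3 are 1 so no torsion. So H_2 = 0.
rank ∂_3 = 4, rank ∂_4 = 0 ⇒ b_3 = 5 − 4 − 0 = 1. So H_3 = Z.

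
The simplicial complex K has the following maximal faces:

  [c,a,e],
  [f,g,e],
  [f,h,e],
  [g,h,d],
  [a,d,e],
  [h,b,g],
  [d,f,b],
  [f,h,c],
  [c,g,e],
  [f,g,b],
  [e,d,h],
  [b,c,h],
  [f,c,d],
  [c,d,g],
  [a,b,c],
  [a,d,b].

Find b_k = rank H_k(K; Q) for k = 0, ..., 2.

Order the vertices as a < b < c < d < e < f < g < h. Listing each simplex with vertices in this order, K has dimension 2 with simplices:

  0-simplices (8): a, b, c, d, e, f, g, h
  1-simplices (24): ab, ac, ad, ae, bc, bd, bf, bg, bh, cd, ce, cf, cg, ch, de, df, dg, dh, ef, eg, eh, fg, fh, gh
  2-simplices (16): abc, abd, ace, ade, bch, bdf, bfg, bgh, cdf, cdg, ceg, cfh, deh, dgh, efg, efh

so the chain groups are C_0 ≅ Z^8, C_1 ≅ Z^24, C_2 ≅ Z^16.

The boundary map ∂_1: C_1 → C_0 sends each edge [p,q] (with p < q) to q − p.
This gives a 8×24 integer matrix of rank 7; reducing to Smith normal form yields diagonal entries (1,1,1,1,1,1,1).

The boundary map ∂_2: C_2 → C_1 sends each 2-simplex [p,q,r] to [q,r] − [p,r] + [p,q]. For instance
  ∂ade = de − ae + ad,
  ∂efg = fg − eg + ef.
The 24×16 boundary matrix has rank 15 and Smith normal form diag(1,1,1,1,1,1,1,1,1,1,1,1,1,1,1).

Now H_k = ker ∂_k / im ∂_{k+1}, so:

  H_0: rank C_0 − rank ∂_1 = 8 − 7 = 1, and the invariant factors of ∂_1 are all 1, so H_0 = Z.
  H_1: rank ker ∂_1 − rank ∂_2 = (24 − 7) − 15 = 2, and the invariant factors of ∂_2 are all 1, so H_1 = Z^2.
  H_2: rank ker ∂_2 − rank ∂_3 = (16 − 15) − 0 = 1, and there is no ∂_3, so H_2 = Z.

(K is a triangulation of the torus T^2.)

Hence the Betti numbers are b_0 = 1, b_1 = 2, b_2 = 1.

b_0 = 1, b_1 = 2, b_2 = 1.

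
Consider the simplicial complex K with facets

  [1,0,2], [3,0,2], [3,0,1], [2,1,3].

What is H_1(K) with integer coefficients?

H_1 ≅ 0.

K has 4 vertices, 6 edges, 4 triangles.
rank ∂_1 = 3, rank ∂_2 = 3 ⇒ b_1 = 6 − 3 − 3 = 0; all invariant factors of ∂_2 are 1 so no torsion. So H_1 = 0.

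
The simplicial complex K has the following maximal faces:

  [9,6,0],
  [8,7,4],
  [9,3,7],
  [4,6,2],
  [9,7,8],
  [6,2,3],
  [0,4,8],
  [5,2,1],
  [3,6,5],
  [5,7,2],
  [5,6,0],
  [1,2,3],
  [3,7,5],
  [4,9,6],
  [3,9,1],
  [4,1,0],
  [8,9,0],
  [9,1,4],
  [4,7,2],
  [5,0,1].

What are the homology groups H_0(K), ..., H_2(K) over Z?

Order the vertices as 0 < 1 < 2 < 3 < 4 < 5 < 6 < 7 < 8 < 9. Listing each simplex with vertices in this order, K has dimension 2 with simplices:

  0-simplices (10): [0], [1], [2], [3], [4], [5], [6], [7], [8], [9]
  1-simplices (30): (30 of them)
  2-simplices (20): (20 of them)

giving chain groups C_0 ≅ Z^10, C_1 ≅ Z^30, C_2 ≅ Z^20.

Boundary ∂_1: C_1 → C_0 maps an edge to its endpoints' difference, ∂[p,q] = q − p.
The 10×30 boundary matrix has rank 9 and Smith normal form diag(1,1,1,1,1,1,1,1,1).

The boundary map ∂_2: C_2 → C_1 acts by ∂[p,q,r] = [q,r] − [p,r] + [p,q]. For instance
  ∂[3,5,7] = [5,7] − [3,7] + [3,5],
  ∂[0,4,8] = [4,8] − [0,8] + [0,4].
This gives a 30×20 integer matrix of rank 20; reducing to Smith normal form yields diagonal entries (1,1,1,1,1,1,1,1,1,1,1,1,1,1,1,1,1,1,1,2).

Computing H_k = (kernel of ∂_k) / (image of ∂_{k+1}):

  H_0: rank C_0 − rank ∂_1 = 10 − 9 = 1, and the invariant factors of ∂_1 are all 1, so H_0 = Z.
  H_1: rank ker ∂_1 − rank ∂_2 = (30 − 9) − 20 = 1, and ∂_2 has invariant factor 2 > 1, so H_1 = Z ⊕ Z/2.
  H_2: rank ker ∂_2 − rank ∂_3 = (20 − 20) − 0 = 0, and there is no ∂_3, so H_2 = 0.

As a check, the Euler characteristic is 10 − 30 + 20 = 0, which agrees with 1 − 1 + 0 = 0.
(K is a triangulation of the Klein bottle.)

H_0 = Z,  H_1 = Z ⊕ Z/2,  H_2 = 0.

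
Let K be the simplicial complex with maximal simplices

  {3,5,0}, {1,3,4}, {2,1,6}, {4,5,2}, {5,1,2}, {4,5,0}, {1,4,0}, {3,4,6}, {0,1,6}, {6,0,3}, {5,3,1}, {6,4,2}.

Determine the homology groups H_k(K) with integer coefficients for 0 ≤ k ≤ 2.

K has 7 vertices, 18 edges, 12 triangles.
rank ∂_0 = 0, rank ∂_1 = 6 ⇒ b_0 = 7 − 0 − 6 = 1; all invariant factors of ∂_1 are 1 so no torsion. So H_0 = Z.
rank ∂_1 = 6, rank ∂_2 = 12 ⇒ b_1 = 18 − 6 − 12 = 0; ∂_2 has invariant factor(s) [2] giving torsion. So H_1 = Z_2.
rank ∂_2 = 12, rank ∂_3 = 0 ⇒ b_2 = 12 − 12 − 0 = 0. So H_2 = 0.

H_0 = Z,  H_1 = Z_2,  H_2 = 0.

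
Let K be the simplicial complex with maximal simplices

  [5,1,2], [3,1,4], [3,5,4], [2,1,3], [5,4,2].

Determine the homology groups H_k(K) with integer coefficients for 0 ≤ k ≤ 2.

H_0 = Z,  H_1 = Z,  H_2 = 0.

Order the vertices as 1 < 2 < 3 < 4 < 5. Listing each simplex with vertices in this order, K has dimension 2 with simplices:

  0-simplices (5): [1], [2], [3], [4], [5]
  1-simplices (10): [1,2], [1,3], [1,4], [1,5], [2,3], [2,4], [2,5], [3,4], [3,5], [4,5]
  2-simplices (5): [1,2,3], [1,2,5], [1,3,4], [2,4,5], [3,4,5]

so the chain groups are C_0 ≅ Z^5, C_1 ≅ Z^10, C_2 ≅ Z^5.

Boundary ∂_1: C_1 → C_0 maps an edge to its endpoints' difference, ∂[p,q] = q − p.
As a 5×10 matrix over Z this has rank 4, with invariant factors (1,1,1,1).

Boundary ∂_2: C_2 → C_1 maps a triangle to the signed sum of its edges. For instance
  ∂[1,2,3] = [2,3] − [1,3] + [1,2],
  ∂[1,3,4] = [3,4] − [1,4] + [1,3].
This gives a 10×5 integer matrix of rank 5; reducing to Smith normal form yields diagonal entries (1,1,1,1,1).

Computing H_k = (kernel of ∂_k) / (image of ∂_{k+1}):

  H_0: rank C_0 − rank ∂_1 = 5 − 4 = 1, and the invariant factors of ∂_1 are all 1, so H_0 ≅ Z.
  H_1: rank ker ∂_1 − rank ∂_2 = (10 − 4) − 5 = 1, and the invariant factors of ∂_2 are all 1, so H_1 ≅ Z.
  H_2: rank ker ∂_2 − rank ∂_3 = (5 − 5) − 0 = 0, and there is no ∂_3, so H_2 ≅ 0.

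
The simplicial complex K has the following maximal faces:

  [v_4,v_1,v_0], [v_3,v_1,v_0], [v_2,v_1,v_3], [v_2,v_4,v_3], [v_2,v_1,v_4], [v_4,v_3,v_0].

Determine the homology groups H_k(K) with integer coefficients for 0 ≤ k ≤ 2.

H_0 ≅ Z,  H_1 = 0,  H_2 ≅ Z.

Fix the vertex order v_0 < v_1 < v_2 < v_3 < v_4 and write every simplex with vertices in increasing order. Then dim K = 2 and the simplices of K are:

  0-simplices (5): [v_0], [v_1], [v_2], [v_3], [v_4]
  1-simplices (9): [v_0,v_1], [v_0,v_3], [v_0,v_4], [v_1,v_2], [v_1,v_3], [v_1,v_4], [v_2,v_3], [v_2,v_4], [v_3,v_4]
  2-simplices (6): [v_0,v_1,v_3], [v_0,v_1,v_4], [v_0,v_3,v_4], [v_1,v_2,v_3], [v_1,v_2,v_4], [v_2,v_3,v_4]

Hence C_0 ≅ Z^5, C_1 ≅ Z^9, C_2 ≅ Z^6.

The boundary map ∂_1: C_1 → C_0 is given by ∂[p,q] = [q] − [p]. For instance
  ∂[v_1,v_2] = [v_2] − [v_1].
The 5×9 boundary matrix has rank 4 and Smith normal form diag(1,1,1,1).

The boundary map ∂_2: C_2 → C_1 maps a triangle to the signed sum of its edges. For instance
  ∂[v_0,v_1,v_3] = [v_1,v_3] − [v_0,v_3] + [v_0,v_1],
  ∂[v_1,v_2,v_3] = [v_2,v_3] − [v_1,v_3] + [v_1,v_2].
This gives a 9×6 integer matrix of rank 5; reducing to Smith normal form yields diagonal entries (1,1,1,1,1).

Computing H_k = (kernel of ∂_k) / (image of ∂_{k+1}):

  H_0: rank C_0 − rank ∂_1 = 5 − 4 = 1, and the invariant factors of ∂_1 are all 1, so H_0 ≅ Z.
  H_1: rank ker ∂_1 − rank ∂_2 = (9 − 4) − 5 = 0, and the invariant factors of ∂_2 are all 1, so H_1 ≅ 0.
  H_2: rank ker ∂_2 − rank ∂_3 = (6 − 5) − 0 = 1, and there is no ∂_3, so H_2 ≅ Z.

(K is a triangulation of the 2-sphere S^2.)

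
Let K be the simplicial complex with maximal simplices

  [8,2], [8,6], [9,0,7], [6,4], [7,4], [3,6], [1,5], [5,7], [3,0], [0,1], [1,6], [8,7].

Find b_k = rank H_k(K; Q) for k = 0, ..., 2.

b_0 = 1, b_1 = 4, b_2 = 0.

K has 10 vertices, 14 edges, 1 triangle.
rank ∂_0 = 0, rank ∂_1 = 9 ⇒ b_0 = 10 − 0 − 9 = 1; all invariant factors of ∂_1 are 1 so no torsion. So H_0 ≅ Z.
rank ∂_1 = 9, rank ∂_2 = 1 ⇒ b_1 = 14 − 9 − 1 = 4; all invariant factors of ∂_2 are 1 so no torsion. So H_1 ≅ Z^4.
rank ∂_2 = 1, rank ∂_3 = 0 ⇒ b_2 = 1 − 1 − 0 = 0. So H_2 ≅ 0.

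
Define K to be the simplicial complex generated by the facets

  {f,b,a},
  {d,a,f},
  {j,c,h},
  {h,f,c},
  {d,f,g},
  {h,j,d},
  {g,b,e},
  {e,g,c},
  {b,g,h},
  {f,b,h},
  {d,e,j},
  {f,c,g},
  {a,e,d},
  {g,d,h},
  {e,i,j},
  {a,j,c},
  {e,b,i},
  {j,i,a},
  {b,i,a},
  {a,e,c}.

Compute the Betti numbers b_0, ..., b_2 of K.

Fix the vertex order a < b < c < d < e < f < g < h < i < j and write every simplex with vertices in increasing order. Then dim K = 2 and the simplices of K are:

  0-simplices (10): a, b, c, d, e, f, g, h, i, j
  1-simplices (30): ab, ac, ad, ae, af, ai, aj, be, bf, bg, bh, bi, ce, cf, cg, ch, cj, de, df, dg, dh, dj, eg, ei, ej, fg, fh, gh, hj, ij
  2-simplices (20): abf, abi, ace, acj, ade, adf, aij, beg, bei, bfh, bgh, ceg, cfg, cfh, chj, dej, dfg, dgh, dhj, eij

giving chain groups C_0 ≅ Z^10, C_1 ≅ Z^30, C_2 ≅ Z^20.

∂_1: C_1 → C_0 is given by ∂[p,q] = [q] − [p]. For instance
  ∂af = f − a.
The resulting 10×30 matrix has rank 9, and its Smith normal form has invariant factors (1,1,1,1,1,1,1,1,1).

Boundary ∂_2: C_2 → C_1 maps a triangle to the signed sum of its edges. For instance
  ∂dhj = hj − dj + dh,
  ∂cfg = fg − cg + cf.
This gives a 30×20 integer matrix of rank 20; reducing to Smith normal form yields diagonal entries (1,1,1,1,1,1,1,1,1,1,1,1,1,1,1,1,1,1,1,2).

Computing H_k = (kernel of ∂_k) / (image of ∂_{k+1}):

  H_0: rank C_0 − rank ∂_1 = 10 − 9 = 1, and the invariant factors of ∂_1 are all 1, so H_0 ≅ Z.
  H_1: rank ker ∂_1 − rank ∂_2 = (30 − 9) − 20 = 1, and ∂_2 has invariant factor 2 > 1, so H_1 ≅ Z × Z/2.
  H_2: rank ker ∂_2 − rank ∂_3 = (20 − 20) − 0 = 0, and there is no ∂_3, so H_2 ≅ 0.

(K is a triangulation of the Klein bottle.)

Hence the Betti numbers are b_0 = 1, b_1 = 1, b_2 = 0.

b_0 = 1, b_1 = 1, b_2 = 0.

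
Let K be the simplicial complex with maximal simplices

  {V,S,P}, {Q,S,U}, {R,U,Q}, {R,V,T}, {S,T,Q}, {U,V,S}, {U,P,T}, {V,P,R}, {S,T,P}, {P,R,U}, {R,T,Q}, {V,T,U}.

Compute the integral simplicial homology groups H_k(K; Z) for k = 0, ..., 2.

H_0 = Z,  H_1 = Z/2,  H_2 = 0.

K has 7 vertices, 18 edges, 12 triangles.
rank ∂_0 = 0, rank ∂_1 = 6 ⇒ b_0 = 7 − 0 − 6 = 1; all invariant factors of ∂_1 are 1 so no torsion. So H_0 ≅ Z.
rank ∂_1 = 6, rank ∂_2 = 12 ⇒ b_1 = 18 − 6 − 12 = 0; ∂_2 has invariant factor(s) [2] giving torsion. So H_1 ≅ Z/2.
rank ∂_2 = 12, rank ∂_3 = 0 ⇒ b_2 = 12 − 12 − 0 = 0. So H_2 ≅ 0.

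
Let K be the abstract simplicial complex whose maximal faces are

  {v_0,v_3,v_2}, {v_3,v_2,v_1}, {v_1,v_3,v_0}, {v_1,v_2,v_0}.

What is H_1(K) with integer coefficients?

H_1 = 0.

K has 4 vertices, 6 edges, 4 triangles.
rank ∂_1 = 3, rank ∂_2 = 3 ⇒ b_1 = 6 − 3 − 3 = 0; all invariant factors of ∂_2 are 1 so no torsion. So H_1 ≅ 0.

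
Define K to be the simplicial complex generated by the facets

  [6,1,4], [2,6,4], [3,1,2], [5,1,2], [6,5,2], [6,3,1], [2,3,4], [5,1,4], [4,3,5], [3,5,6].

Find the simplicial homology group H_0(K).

K has 6 vertices, 15 edges, 10 triangles.
rank ∂_0 = 0, rank ∂_1 = 5 ⇒ b_0 = 6 − 0 − 5 = 1; all invariant factors of ∂_1 are 1 so no torsion. So H_0 = Z.

H_0 = Z.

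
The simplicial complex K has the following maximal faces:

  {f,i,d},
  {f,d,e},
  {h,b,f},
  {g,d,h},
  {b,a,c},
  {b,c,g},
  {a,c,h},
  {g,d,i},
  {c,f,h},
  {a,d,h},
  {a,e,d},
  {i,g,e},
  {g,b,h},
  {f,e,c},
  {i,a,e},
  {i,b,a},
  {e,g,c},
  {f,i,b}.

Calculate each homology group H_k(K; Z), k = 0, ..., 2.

We work with the vertex ordering a < b < c < d < e < f < g < h < i. The simplices of K, each written with vertices in increasing order, are:

  0-simplices (9): a, b, c, d, e, f, g, h, i
  1-simplices (27): ab, ac, ad, ae, ah, ai, bc, bf, bg, bh, bi, ce, cf, cg, ch, de, df, dg, dh, di, ef, eg, ei, fh, fi, gh, gi
  2-simplices (18): abc, abi, ach, ade, adh, aei, bcg, bfh, bfi, bgh, cef, ceg, cfh, def, dfi, dgh, dgi, egi

so the chain groups are C_0 ≅ Z^9, C_1 ≅ Z^27, C_2 ≅ Z^18.

∂_1: C_1 → C_0 maps an edge to its endpoints' difference, ∂[p,q] = q − p.
As a 9×27 matrix over Z this has rank 8, with invariant factors (1,1,1,1,1,1,1,1).

The boundary map ∂_2: C_2 → C_1 maps a triangle to the signed sum of its edges. For instance
  ∂bgh = gh − bh + bg,
  ∂adh = dh − ah + ad.
The 27×18 boundary matrix has rank 18 and Smith normal form diag(1,1,1,1,1,1,1,1,1,1,1,1,1,1,1,1,1,2).

Computing H_k = (kernel of ∂_k) / (image of ∂_{k+1}):

  H_0: rank C_0 − rank ∂_1 = 9 − 8 = 1, and the invariant factors of ∂_1 are all 1, so H_0 ≅ Z.
  H_1: rank ker ∂_1 − rank ∂_2 = (27 − 8) − 18 = 1, and ∂_2 has invariant factor 2 > 1, so H_1 ≅ Z ⊕ Z/2.
  H_2: rank ker ∂_2 − rank ∂_3 = (18 − 18) − 0 = 0, and there is no ∂_3, so H_2 ≅ 0.

H_0 = Z,  H_1 = Z ⊕ Z/2,  H_2 = 0.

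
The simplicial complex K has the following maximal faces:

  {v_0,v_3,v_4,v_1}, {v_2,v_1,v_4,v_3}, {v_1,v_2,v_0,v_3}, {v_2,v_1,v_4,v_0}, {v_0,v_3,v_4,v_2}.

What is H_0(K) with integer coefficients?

Take the total order v_0 < v_1 < v_2 < v_3 < v_4 on the vertex set. Then K (dimension 3) consists of the simplices:

  0-simplices (5): [v_0], [v_1], [v_2], [v_3], [v_4]
  1-simplices (10): [v_0,v_1], [v_0,v_2], [v_0,v_3], [v_0,v_4], [v_1,v_2], [v_1,v_3], [v_1,v_4], [v_2,v_3], [v_2,v_4], [v_3,v_4]
  2-simplices (10): [v_0,v_1,v_2], [v_0,v_1,v_3], [v_0,v_1,v_4], [v_0,v_2,v_3], [v_0,v_2,v_4], [v_0,v_3,v_4], [v_1,v_2,v_3], [v_1,v_2,v_4], [v_1,v_3,v_4], [v_2,v_3,v_4]
  3-simplices (5): [v_0,v_1,v_2,v_3], [v_0,v_1,v_2,v_4], [v_0,v_1,v_3,v_4], [v_0,v_2,v_3,v_4], [v_1,v_2,v_3,v_4]

Hence C_0 ≅ Z^5, C_1 ≅ Z^10, C_2 ≅ Z^10, C_3 ≅ Z^5.

Boundary ∂_1: C_1 → C_0 is given by ∂[p,q] = [q] − [p]. For instance
  ∂[v_0,v_1] = [v_1] − [v_0].
The resulting 5×10 matrix has rank 4, and its Smith normal form has invariant factors (1,1,1,1).

The boundary map ∂_2: C_2 → C_1 acts by ∂[p,q,r] = [q,r] − [p,r] + [p,q]. For instance
  ∂[v_0,v_2,v_4] = [v_2,v_4] − [v_0,v_4] + [v_0,v_2],
  ∂[v_0,v_1,v_4] = [v_1,v_4] − [v_0,v_4] + [v_0,v_1].
This gives a 10×10 integer matrix of rank 6; reducing to Smith normal form yields diagonal entries (1,1,1,1,1,1).

The boundary map ∂_3: C_3 → C_2 sends each 3-simplex σ to the alternating sum Σ_i (−1)^i (σ with its i-th vertex removed). For instance
  ∂[v_0,v_1,v_2,v_3] = [v_1,v_2,v_3] − [v_0,v_2,v_3] + [v_0,v_1,v_3] − [v_0,v_1,v_2],
  ∂[v_0,v_2,v_3,v_4] = [v_2,v_3,v_4] − [v_0,v_3,v_4] + [v_0,v_2,v_4] − [v_0,v_2,v_3].
This gives a 10×5 integer matrix of rank 4; reducing to Smith normal form yields diagonal entries (1,1,1,1).

Now H_k = ker ∂_k / im ∂_{k+1}, so:

  H_0: rank C_0 − rank ∂_1 = 5 − 4 = 1, and the invariant factors of ∂_1 are all 1, so H_0 = Z.

H_0 ≅ Z.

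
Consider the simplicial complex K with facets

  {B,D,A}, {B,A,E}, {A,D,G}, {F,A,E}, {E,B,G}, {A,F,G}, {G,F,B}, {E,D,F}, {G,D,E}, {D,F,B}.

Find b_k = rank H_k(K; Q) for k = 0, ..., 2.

Fix the vertex order A < B < D < E < F < G and write every simplex with vertices in increasing order. Then dim K = 2 and the simplices of K are:

  0-simplices (6): A, B, D, E, F, G
  1-simplices (15): AB, AD, AE, AF, AG, BD, BE, BF, BG, DE, DF, DG, EF, EG, FG
  2-simplices (10): ABD, ABE, ADG, AEF, AFG, BDF, BEG, BFG, DEF, DEG

Hence C_0 ≅ Z^6, C_1 ≅ Z^15, C_2 ≅ Z^10.

∂_1: C_1 → C_0 is given by ∂[p,q] = [q] − [p].
The 6×15 boundary matrix has rank 5 and Smith normal form diag(1,1,1,1,1).

The boundary map ∂_2: C_2 → C_1 sends each 2-simplex [p,q,r] to [q,r] − [p,r] + [p,q]. For instance
  ∂AFG = FG − AG + AF,
  ∂ABE = BE − AE + AB.
The 15×10 boundary matrix has rank 10 and Smith normal form diag(1,1,1,1,1,1,1,1,1,2).

From H_k ≅ ker(∂_k) / im(∂_{k+1}) we obtain:

  H_0: rank C_0 − rank ∂_1 = 6 − 5 = 1, and the invariant factors of ∂_1 are all 1, so H_0 ≅ Z.
  H_1: rank ker ∂_1 − rank ∂_2 = (15 − 5) − 10 = 0, and ∂_2 has invariant factor 2 > 1, so H_1 ≅ Z/2Z.
  H_2: rank ker ∂_2 − rank ∂_3 = (10 − 10) − 0 = 0, and there is no ∂_3, so H_2 ≅ 0.

(K is a triangulation of the real projective plane RP^2.)

Hence the Betti numbers are b_0 = 1, b_1 = 0, b_2 = 0.

b_0 = 1, b_1 = 0, b_2 = 0.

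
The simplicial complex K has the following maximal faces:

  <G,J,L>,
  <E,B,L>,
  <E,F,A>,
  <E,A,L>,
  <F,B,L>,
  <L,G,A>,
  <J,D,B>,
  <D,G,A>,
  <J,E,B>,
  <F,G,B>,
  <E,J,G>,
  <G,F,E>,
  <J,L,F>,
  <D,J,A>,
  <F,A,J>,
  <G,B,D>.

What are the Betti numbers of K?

Take the total order A < B < D < E < F < G < J < L on the vertex set. Then K (dimension 2) consists of the simplices:

  0-simplices (8): A, B, D, E, F, G, J, L
  1-simplices (24): AD, AE, AF, AG, AJ, AL, BD, BE, BF, BG, BJ, BL, DG, DJ, EF, EG, EJ, EL, FG, FJ, FL, GJ, GL, JL
  2-simplices (16): ADG, ADJ, AEF, AEL, AFJ, AGL, BDG, BDJ, BEJ, BEL, BFG, BFL, EFG, EGJ, FJL, GJL

giving chain groups C_0 ≅ Z^8, C_1 ≅ Z^24, C_2 ≅ Z^16.

The boundary map ∂_1: C_1 → C_0 is given by ∂[p,q] = [q] − [p].
This gives a 8×24 integer matrix of rank 7; reducing to Smith normal form yields diagonal entries (1,1,1,1,1,1,1).

The boundary map ∂_2: C_2 → C_1 maps a triangle to the signed sum of its edges. For instance
  ∂BDJ = DJ − BJ + BD,
  ∂AEL = EL − AL + AE.
As a 24×16 matrix over Z this has rank 15, with invariant factors (1,1,1,1,1,1,1,1,1,1,1,1,1,1,1).

Now H_k = ker ∂_k / im ∂_{k+1}, so:

  H_0: rank C_0 − rank ∂_1 = 8 − 7 = 1, and the invariant factors of ∂_1 are all 1, so H_0 ≅ Z.
  H_1: rank ker ∂_1 − rank ∂_2 = (24 − 7) − 15 = 2, and the invariant factors of ∂_2 are all 1, so H_1 ≅ Z^2.
  H_2: rank ker ∂_2 − rank ∂_3 = (16 − 15) − 0 = 1, and there is no ∂_3, so H_2 ≅ Z.

As a check, the Euler characteristic is 8 − 24 + 16 = 0, which agrees with 1 − 2 + 1 = 0.

Hence the Betti numbers are b_0 = 1, b_1 = 2, b_2 = 1.

b_0 = 1, b_1 = 2, b_2 = 1.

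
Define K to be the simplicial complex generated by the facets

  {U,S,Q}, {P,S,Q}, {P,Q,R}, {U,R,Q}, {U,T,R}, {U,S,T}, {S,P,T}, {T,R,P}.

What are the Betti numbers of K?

b_0 = 1, b_1 = 0, b_2 = 1.

K has 6 vertices, 12 edges, 8 triangles.
rank ∂_0 = 0, rank ∂_1 = 5 ⇒ b_0 = 6 − 0 − 5 = 1; all invariant factors of ∂_1 are 1 so no torsion. So H_0 = Z.
rank ∂_1 = 5, rank ∂_2 = 7 ⇒ b_1 = 12 − 5 − 7 = 0; all invariant factors of ∂_2 are 1 so no torsion. So H_1 = 0.
rank ∂_2 = 7, rank ∂_3 = 0 ⇒ b_2 = 8 − 7 − 0 = 1. So H_2 = Z.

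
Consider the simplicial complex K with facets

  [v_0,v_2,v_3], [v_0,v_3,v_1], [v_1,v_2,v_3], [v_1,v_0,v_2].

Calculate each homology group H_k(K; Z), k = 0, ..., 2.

H_0 = Z,  H_1 = 0,  H_2 = Z.

Fix the vertex order v_0 < v_1 < v_2 < v_3 and write every simplex with vertices in increasing order. Then dim K = 2 and the simplices of K are:

  0-simplices (4): [v_0], [v_1], [v_2], [v_3]
  1-simplices (6): [v_0,v_1], [v_0,v_2], [v_0,v_3], [v_1,v_2], [v_1,v_3], [v_2,v_3]
  2-simplices (4): [v_0,v_1,v_2], [v_0,v_1,v_3], [v_0,v_2,v_3], [v_1,v_2,v_3]

Hence C_0 ≅ Z^4, C_1 ≅ Z^6, C_2 ≅ Z^4.

∂_1: C_1 → C_0 maps an edge to its endpoints' difference, ∂[p,q] = q − p.
The resulting 4×6 matrix has rank 3, and its Smith normal form has invariant factors (1,1,1).

The boundary map ∂_2: C_2 → C_1 maps a triangle to the signed sum of its edges. For instance
  ∂[v_0,v_1,v_3] = [v_1,v_3] − [v_0,v_3] + [v_0,v_1],
  ∂[v_0,v_2,v_3] = [v_2,v_3] − [v_0,v_3] + [v_0,v_2].
This gives a 6×4 integer matrix of rank 3; reducing to Smith normal form yields diagonal entries (1,1,1).

Computing H_k = (kernel of ∂_k) / (image of ∂_{k+1}):

  H_0: rank C_0 − rank ∂_1 = 4 − 3 = 1, and the invariant factors of ∂_1 are all 1, so H_0 = Z.
  H_1: rank ker ∂_1 − rank ∂_2 = (6 − 3) − 3 = 0, and the invariant factors of ∂_2 are all 1, so H_1 = 0.
  H_2: rank ker ∂_2 − rank ∂_3 = (4 − 3) − 0 = 1, and there is no ∂_3, so H_2 = Z.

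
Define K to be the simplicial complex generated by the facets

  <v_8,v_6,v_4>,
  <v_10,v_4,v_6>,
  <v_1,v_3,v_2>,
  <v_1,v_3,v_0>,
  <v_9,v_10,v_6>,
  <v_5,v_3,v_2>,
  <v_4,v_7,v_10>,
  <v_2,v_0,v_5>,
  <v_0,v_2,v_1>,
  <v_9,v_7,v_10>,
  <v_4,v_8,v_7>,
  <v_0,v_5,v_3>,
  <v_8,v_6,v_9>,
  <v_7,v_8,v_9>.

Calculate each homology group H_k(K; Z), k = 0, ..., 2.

H_0 = Z^2,  H_1 = 0,  H_2 = Z^2.

Order the vertices as v_0 < v_1 < v_2 < v_3 < v_4 < v_5 < v_6 < v_7 < v_8 < v_9 < v_10. Listing each simplex with vertices in this order, K has dimension 2 with simplices:

  0-simplices (11): [v_0], [v_1], [v_2], [v_3], [v_4], [v_5], [v_6], [v_7], [v_8], [v_9], [v_10]
  1-simplices (21): (21 of them)
  2-simplices (14): (14 of them)

so the chain groups are C_0 ≅ Z^11, C_1 ≅ Z^21, C_2 ≅ Z^14.

The boundary map ∂_1: C_1 → C_0 is given by ∂[p,q] = [q] − [p].
As a 11×21 matrix over Z this has rank 9, with invariant factors (1,1,1,1,1,1,1,1,1).

The boundary map ∂_2: C_2 → C_1 acts by ∂[p,q,r] = [q,r] − [p,r] + [p,q]. For instance
  ∂[v_7,v_8,v_9] = [v_8,v_9] − [v_7,v_9] + [v_7,v_8],
  ∂[v_4,v_7,v_10] = [v_7,v_10] − [v_4,v_10] + [v_4,v_7].
The 21×14 boundary matrix has rank 12 and Smith normal form diag(1,1,1,1,1,1,1,1,1,1,1,1).

From H_k ≅ ker(∂_k) / im(∂_{k+1}) we obtain:

  H_0: rank C_0 − rank ∂_1 = 11 − 9 = 2, and the invariant factors of ∂_1 are all 1, so H_0 ≅ Z^2.
  H_1: rank ker ∂_1 − rank ∂_2 = (21 − 9) − 12 = 0, and the invariant factors of ∂_2 are all 1, so H_1 ≅ 0.
  H_2: rank ker ∂_2 − rank ∂_3 = (14 − 12) − 0 = 2, and there is no ∂_3, so H_2 ≅ Z^2.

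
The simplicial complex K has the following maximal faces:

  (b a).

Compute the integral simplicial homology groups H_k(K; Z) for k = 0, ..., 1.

H_0 ≅ Z,  H_1 = 0.

K has 2 vertices, 1 edge.
rank ∂_0 = 0, rank ∂_1 = 1 ⇒ b_0 = 2 − 0 − 1 = 1; all invariant factors of ∂_1 are 1 so no torsion. So H_0 ≅ Z.
rank ∂_1 = 1, rank ∂_2 = 0 ⇒ b_1 = 1 − 1 − 0 = 0. So H_1 ≅ 0.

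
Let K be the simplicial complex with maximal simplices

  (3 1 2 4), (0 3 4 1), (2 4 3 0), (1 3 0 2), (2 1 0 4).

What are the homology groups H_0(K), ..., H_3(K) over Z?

Fix the vertex order 0 < 1 < 2 < 3 < 4 and write every simplex with vertices in increasing order. Then dim K = 3 and the simplices of K are:

  0-simplices (5): [0], [1], [2], [3], [4]
  1-simplices (10): [0,1], [0,2], [0,3], [0,4], [1,2], [1,3], [1,4], [2,3], [2,4], [3,4]
  2-simplices (10): [0,1,2], [0,1,3], [0,1,4], [0,2,3], [0,2,4], [0,3,4], [1,2,3], [1,2,4], [1,3,4], [2,3,4]
  3-simplices (5): [0,1,2,3], [0,1,2,4], [0,1,3,4], [0,2,3,4], [1,2,3,4]

giving chain groups C_0 ≅ Z^5, C_1 ≅ Z^10, C_2 ≅ Z^10, C_3 ≅ Z^5.

∂_1: C_1 → C_0 sends each edge [p,q] (with p < q) to q − p. For instance
  ∂[0,1] = [1] − [0].
The 5×10 boundary matrix has rank 4 and Smith normal form diag(1,1,1,1).

∂_2: C_2 → C_1 sends each 2-simplex [p,q,r] to [q,r] − [p,r] + [p,q]. For instance
  ∂[1,2,4] = [2,4] − [1,4] + [1,2],
  ∂[0,1,2] = [1,2] − [0,2] + [0,1].
This gives a 10×10 integer matrix of rank 6; reducing to Smith normal form yields diagonal entries (1,1,1,1,1,1).

The boundary map ∂_3: C_3 → C_2 sends each 3-simplex σ to the alternating sum Σ_i (−1)^i (σ with its i-th vertex removed). For instance
  ∂[0,1,3,4] = [1,3,4] − [0,3,4] + [0,1,4] − [0,1,3],
  ∂[0,2,3,4] = [2,3,4] − [0,3,4] + [0,2,4] − [0,2,3].
This gives a 10×5 integer matrix of rank 4; reducing to Smith normal form yields diagonal entries (1,1,1,1).

Computing H_k = (kernel of ∂_k) / (image of ∂_{k+1}):

  H_0: rank C_0 − rank ∂_1 = 5 − 4 = 1, and the invariant factors of ∂_1 are all 1, so H_0 ≅ Z.
  H_1: rank ker ∂_1 − rank ∂_2 = (10 − 4) − 6 = 0, and the invariant factors of ∂_2 are all 1, so H_1 ≅ 0.
  H_2: rank ker ∂_2 − rank ∂_3 = (10 − 6) − 4 = 0, and the invariant factors of ∂_3 are all 1, so H_2 ≅ 0.
  H_3: rank ker ∂_3 − rank ∂_4 = (5 − 4) − 0 = 1, and there is no ∂_4, so H_3 ≅ Z.

As a check, the Euler characteristic is 5 − 10 + 10 − 5 = 0, which agrees with 1 − 0 + 0 − 1 = 0.

H_0 = Z,  H_1 = 0,  H_2 = 0,  H_3 = Z.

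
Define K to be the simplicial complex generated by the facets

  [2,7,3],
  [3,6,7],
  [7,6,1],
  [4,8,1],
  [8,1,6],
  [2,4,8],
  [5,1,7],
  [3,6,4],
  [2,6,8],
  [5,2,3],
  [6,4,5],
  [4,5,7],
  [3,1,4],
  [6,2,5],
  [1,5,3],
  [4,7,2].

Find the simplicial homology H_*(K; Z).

Order the vertices as 1 < 2 < 3 < 4 < 5 < 6 < 7 < 8. Listing each simplex with vertices in this order, K has dimension 2 with simplices:

  0-simplices (8): [1], [2], [3], [4], [5], [6], [7], [8]
  1-simplices (24): (24 of them)
  2-simplices (16): [1,3,4], [1,3,5], [1,4,8], [1,5,7], [1,6,7], [1,6,8], [2,3,5], [2,3,7], [2,4,7], [2,4,8], [2,5,6], [2,6,8], [3,4,6], [3,6,7], [4,5,6], [4,5,7]

Hence C_0 ≅ Z^8, C_1 ≅ Z^24, C_2 ≅ Z^16.

∂_1: C_1 → C_0 sends each edge [p,q] (with p < q) to q − p. For instance
  ∂[4,5] = [5] − [4].
This gives a 8×24 integer matrix of rank 7; reducing to Smith normal form yields diagonal entries (1,1,1,1,1,1,1).

The boundary map ∂_2: C_2 → C_1 maps a triangle to the signed sum of its edges. For instance
  ∂[2,5,6] = [5,6] − [2,6] + [2,5],
  ∂[1,6,7] = [6,7] − [1,7] + [1,6].
The resulting 24×16 matrix has rank 15, and its Smith normal form has invariant factors (1,1,1,1,1,1,1,1,1,1,1,1,1,1,1).

Computing H_k = (kernel of ∂_k) / (image of ∂_{k+1}):

  H_0: rank C_0 − rank ∂_1 = 8 − 7 = 1, and the invariant factors of ∂_1 are all 1, so H_0 ≅ Z.
  H_1: rank ker ∂_1 − rank ∂_2 = (24 − 7) − 15 = 2, and the invariant factors of ∂_2 are all 1, so H_1 ≅ Z^2.
  H_2: rank ker ∂_2 − rank ∂_3 = (16 − 15) − 0 = 1, and there is no ∂_3, so H_2 ≅ Z.

(K is a triangulation of the torus T^2.)

H_0 ≅ Z,  H_1 ≅ Z^2,  H_2 ≅ Z.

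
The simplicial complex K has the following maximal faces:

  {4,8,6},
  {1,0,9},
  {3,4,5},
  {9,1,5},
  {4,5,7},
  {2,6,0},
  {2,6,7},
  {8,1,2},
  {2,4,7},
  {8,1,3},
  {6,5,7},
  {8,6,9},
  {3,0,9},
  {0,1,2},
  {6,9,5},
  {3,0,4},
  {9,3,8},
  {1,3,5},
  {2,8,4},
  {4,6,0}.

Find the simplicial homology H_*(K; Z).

Fix the vertex order 0 < 1 < 2 < 3 < 4 < 5 < 6 < 7 < 8 < 9 and write every simplex with vertices in increasing order. Then dim K = 2 and the simplices of K are:

  0-simplices (10): [0], [1], [2], [3], [4], [5], [6], [7], [8], [9]
  1-simplices (30): (30 of them)
  2-simplices (20): (20 of them)

so the chain groups are C_0 ≅ Z^10, C_1 ≅ Z^30, C_2 ≅ Z^20.

∂_1: C_1 → C_0 maps an edge to its endpoints' difference, ∂[p,q] = q − p.
As a 10×30 matrix over Z this has rank 9, with invariant factors (1,1,1,1,1,1,1,1,1).

Boundary ∂_2: C_2 → C_1 acts by ∂[p,q,r] = [q,r] − [p,r] + [p,q]. For instance
  ∂[2,6,7] = [6,7] − [2,7] + [2,6],
  ∂[4,6,8] = [6,8] − [4,8] + [4,6].
As a 30×20 matrix over Z this has rank 20, with invariant factors (1,1,1,1,1,1,1,1,1,1,1,1,1,1,1,1,1,1,1,2).

Computing H_k = (kernel of ∂_k) / (image of ∂_{k+1}):

  H_0: rank C_0 − rank ∂_1 = 10 − 9 = 1, and the invariant factors of ∂_1 are all 1, so H_0 ≅ Z.
  H_1: rank ker ∂_1 − rank ∂_2 = (30 − 9) − 20 = 1, and ∂_2 has invariant factor 2 > 1, so H_1 ≅ Z × Z/2.
  H_2: rank ker ∂_2 − rank ∂_3 = (20 − 20) − 0 = 0, and there is no ∂_3, so H_2 ≅ 0.

As a check, the Euler characteristic is 10 − 30 + 20 = 0, which agrees with 1 − 1 + 0 = 0.
(K is a triangulation of the Klein bottle.)

H_0 = Z,  H_1 = Z × Z/2,  H_2 = 0.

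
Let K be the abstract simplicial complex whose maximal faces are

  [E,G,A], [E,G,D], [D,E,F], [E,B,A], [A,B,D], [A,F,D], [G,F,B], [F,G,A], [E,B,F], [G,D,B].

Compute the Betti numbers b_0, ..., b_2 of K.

Order the vertices as A < B < D < E < F < G. Listing each simplex with vertices in this order, K has dimension 2 with simplices:

  0-simplices (6): A, B, D, E, F, G
  1-simplices (15): AB, AD, AE, AF, AG, BD, BE, BF, BG, DE, DF, DG, EF, EG, FG
  2-simplices (10): ABD, ABE, ADF, AEG, AFG, BDG, BEF, BFG, DEF, DEG

Hence C_0 ≅ Z^6, C_1 ≅ Z^15, C_2 ≅ Z^10.

The boundary map ∂_1: C_1 → C_0 is given by ∂[p,q] = [q] − [p]. For instance
  ∂FG = G − F.
The resulting 6×15 matrix has rank 5, and its Smith normal form has invariant factors (1,1,1,1,1).

Boundary ∂_2: C_2 → C_1 maps a triangle to the signed sum of its edges. For instance
  ∂ADF = DF − AF + AD,
  ∂DEF = EF − DF + DE.
This gives a 15×10 integer matrix of rank 10; reducing to Smith normal form yields diagonal entries (1,1,1,1,1,1,1,1,1,2).

From H_k ≅ ker(∂_k) / im(∂_{k+1}) we obtain:

  H_0: rank C_0 − rank ∂_1 = 6 − 5 = 1, and the invariant factors of ∂_1 are all 1, so H_0 ≅ Z.
  H_1: rank ker ∂_1 − rank ∂_2 = (15 − 5) − 10 = 0, and ∂_2 has invariant factor 2 > 1, so H_1 ≅ Z/2.
  H_2: rank ker ∂_2 − rank ∂_3 = (10 − 10) − 0 = 0, and there is no ∂_3, so H_2 ≅ 0.

Hence the Betti numbers are b_0 = 1, b_1 = 0, b_2 = 0.

b_0 = 1, b_1 = 0, b_2 = 0.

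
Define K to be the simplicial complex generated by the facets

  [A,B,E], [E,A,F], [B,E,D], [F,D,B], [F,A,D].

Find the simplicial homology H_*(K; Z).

H_0 ≅ Z,  H_1 ≅ Z,  H_2 = 0.

Take the total order A < B < D < E < F on the vertex set. Then K (dimension 2) consists of the simplices:

  0-simplices (5): A, B, D, E, F
  1-simplices (10): AB, AD, AE, AF, BD, BE, BF, DE, DF, EF
  2-simplices (5): ABE, ADF, AEF, BDE, BDF

so the chain groups are C_0 ≅ Z^5, C_1 ≅ Z^10, C_2 ≅ Z^5.

The boundary map ∂_1: C_1 → C_0 sends each edge [p,q] (with p < q) to q − p. For instance
  ∂DF = F − D.
The resulting 5×10 matrix has rank 4, and its Smith normal form has invariant factors (1,1,1,1).

The boundary map ∂_2: C_2 → C_1 maps a triangle to the signed sum of its edges. For instance
  ∂ADF = DF − AF + AD,
  ∂AEF = EF − AF + AE.
The 10×5 boundary matrix has rank 5 and Smith normal form diag(1,1,1,1,1).

From H_k ≅ ker(∂_k) / im(∂_{k+1}) we obtain:

  H_0: rank C_0 − rank ∂_1 = 5 − 4 = 1, and the invariant factors of ∂_1 are all 1, so H_0 ≅ Z.
  H_1: rank ker ∂_1 − rank ∂_2 = (10 − 4) − 5 = 1, and the invariant factors of ∂_2 are all 1, so H_1 ≅ Z.
  H_2: rank ker ∂_2 − rank ∂_3 = (5 − 5) − 0 = 0, and there is no ∂_3, so H_2 ≅ 0.

As a check, the Euler characteristic is 5 − 10 + 5 = 0, which agrees with 1 − 1 + 0 = 0.
(K is a triangulation of the Möbius band.)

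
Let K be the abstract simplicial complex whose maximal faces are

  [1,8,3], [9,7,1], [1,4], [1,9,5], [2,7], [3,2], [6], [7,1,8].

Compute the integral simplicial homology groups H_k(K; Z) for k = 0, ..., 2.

H_0 ≅ Z^2,  H_1 ≅ Z,  H_2 = 0.

K has 9 vertices, 12 edges, 4 triangles.
rank ∂_0 = 0, rank ∂_1 = 7 ⇒ b_0 = 9 − 0 − 7 = 2; all invariant factors of ∂_1 are 1 so no torsion. So H_0 = Z^2.
rank ∂_1 = 7, rank ∂_2 = 4 ⇒ b_1 = 12 − 7 − 4 = 1; all invariant factors of ∂_2 are 1 so no torsion. So H_1 = Z.
rank ∂_2 = 4, rank ∂_3 = 0 ⇒ b_2 = 4 − 4 − 0 = 0. So H_2 = 0.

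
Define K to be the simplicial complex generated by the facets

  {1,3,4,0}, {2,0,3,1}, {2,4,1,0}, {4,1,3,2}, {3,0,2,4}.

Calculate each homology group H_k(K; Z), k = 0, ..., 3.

We work with the vertex ordering 0 < 1 < 2 < 3 < 4. The simplices of K, each written with vertices in increasing order, are:

  0-simplices (5): [0], [1], [2], [3], [4]
  1-simplices (10): [0,1], [0,2], [0,3], [0,4], [1,2], [1,3], [1,4], [2,3], [2,4], [3,4]
  2-simplices (10): [0,1,2], [0,1,3], [0,1,4], [0,2,3], [0,2,4], [0,3,4], [1,2,3], [1,2,4], [1,3,4], [2,3,4]
  3-simplices (5): [0,1,2,3], [0,1,2,4], [0,1,3,4], [0,2,3,4], [1,2,3,4]

so the chain groups are C_0 ≅ Z^5, C_1 ≅ Z^10, C_2 ≅ Z^10, C_3 ≅ Z^5.

Boundary ∂_1: C_1 → C_0 maps an edge to its endpoints' difference, ∂[p,q] = q − p. For instance
  ∂[2,3] = [3] − [2].
This gives a 5×10 integer matrix of rank 4; reducing to Smith normal form yields diagonal entries (1,1,1,1).

The boundary map ∂_2: C_2 → C_1 acts by ∂[p,q,r] = [q,r] − [p,r] + [p,q]. For instance
  ∂[0,2,3] = [2,3] − [0,3] + [0,2],
  ∂[0,2,4] = [2,4] − [0,4] + [0,2].
The 10×10 boundary matrix has rank 6 and Smith normal form diag(1,1,1,1,1,1).

∂_3: C_3 → C_2 sends each 3-simplex σ to the alternating sum Σ_i (−1)^i (σ with its i-th vertex removed). For instance
  ∂[1,2,3,4] = [2,3,4] − [1,3,4] + [1,2,4] − [1,2,3],
  ∂[0,1,2,4] = [1,2,4] − [0,2,4] + [0,1,4] − [0,1,2].
The resulting 10×5 matrix has rank 4, and its Smith normal form has invariant factors (1,1,1,1).

Computing H_k = (kernel of ∂_k) / (image of ∂_{k+1}):

  H_0: rank C_0 − rank ∂_1 = 5 − 4 = 1, and the invariant factors of ∂_1 are all 1, so H_0 = Z.
  H_1: rank ker ∂_1 − rank ∂_2 = (10 − 4) − 6 = 0, and the invariant factors of ∂_2 are all 1, so H_1 = 0.
  H_2: rank ker ∂_2 − rank ∂_3 = (10 − 6) − 4 = 0, and the invariant factors of ∂_3 are all 1, so H_2 = 0.
  H_3: rank ker ∂_3 − rank ∂_4 = (5 − 4) − 0 = 1, and there is no ∂_4, so H_3 = Z.

As a check, the Euler characteristic is 5 − 10 + 10 − 5 = 0, which agrees with 1 − 0 + 0 − 1 = 0.

H_0 ≅ Z,  H_1 = 0,  H_2 = 0,  H_3 ≅ Z.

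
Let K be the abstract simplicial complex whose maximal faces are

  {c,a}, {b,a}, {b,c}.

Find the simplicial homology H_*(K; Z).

H_0 = Z,  H_1 = Z.

Fix the vertex order a < b < c and write every simplex with vertices in increasing order. Then dim K = 1 and the simplices of K are:

  0-simplices (3): a, b, c
  1-simplices (3): ab, ac, bc

so the chain groups are C_0 ≅ Z^3, C_1 ≅ Z^3.

The boundary map ∂_1: C_1 → C_0 sends each edge [p,q] (with p < q) to q − p.
As a 3×3 matrix over Z this has rank 2, with invariant factors (1,1).

Now H_k = ker ∂_k / im ∂_{k+1}, so:

  H_0: rank C_0 − rank ∂_1 = 3 − 2 = 1, and the invariant factors of ∂_1 are all 1, so H_0 = Z.
  H_1: rank ker ∂_1 − rank ∂_2 = (3 − 2) − 0 = 1, and there is no ∂_2, so H_1 = Z.

As a check, the Euler characteristic is 3 − 3 = 0, which agrees with 1 − 1 = 0.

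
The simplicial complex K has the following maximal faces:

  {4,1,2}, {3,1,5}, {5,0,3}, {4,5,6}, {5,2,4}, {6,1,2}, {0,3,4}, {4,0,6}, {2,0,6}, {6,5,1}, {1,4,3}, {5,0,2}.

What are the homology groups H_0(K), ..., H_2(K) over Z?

H_0 ≅ Z,  H_1 ≅ Z/2Z,  H_2 = 0.

We work with the vertex ordering 0 < 1 < 2 < 3 < 4 < 5 < 6. The simplices of K, each written with vertices in increasing order, are:

  0-simplices (7): [0], [1], [2], [3], [4], [5], [6]
  1-simplices (18): [0,2], [0,3], [0,4], [0,5], [0,6], [1,2], [1,3], [1,4], [1,5], [1,6], [2,4], [2,5], [2,6], [3,4], [3,5], [4,5], [4,6], [5,6]
  2-simplices (12): [0,2,5], [0,2,6], [0,3,4], [0,3,5], [0,4,6], [1,2,4], [1,2,6], [1,3,4], [1,3,5], [1,5,6], [2,4,5], [4,5,6]

so the chain groups are C_0 ≅ Z^7, C_1 ≅ Z^18, C_2 ≅ Z^12.

∂_1: C_1 → C_0 maps an edge to its endpoints' difference, ∂[p,q] = q − p.
This gives a 7×18 integer matrix of rank 6; reducing to Smith normal form yields diagonal entries (1,1,1,1,1,1).

The boundary map ∂_2: C_2 → C_1 maps a triangle to the signed sum of its edges. For instance
  ∂[4,5,6] = [5,6] − [4,6] + [4,5],
  ∂[1,2,4] = [2,4] − [1,4] + [1,2].
As a 18×12 matrix over Z this has rank 12, with invariant factors (1,1,1,1,1,1,1,1,1,1,1,2).

Reading off H_k = ker ∂_k / im ∂_{k+1}:

  H_0: rank C_0 − rank ∂_1 = 7 − 6 = 1, and the invariant factors of ∂_1 are all 1, so H_0 ≅ Z.
  H_1: rank ker ∂_1 − rank ∂_2 = (18 − 6) − 12 = 0, and ∂_2 has invariant factor 2 > 1, so H_1 ≅ Z/2Z.
  H_2: rank ker ∂_2 − rank ∂_3 = (12 − 12) − 0 = 0, and there is no ∂_3, so H_2 ≅ 0.

(K is a triangulation of the real projective plane RP^2.)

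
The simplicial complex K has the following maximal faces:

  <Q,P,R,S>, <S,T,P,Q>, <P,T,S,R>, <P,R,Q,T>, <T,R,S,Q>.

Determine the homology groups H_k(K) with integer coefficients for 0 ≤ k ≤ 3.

H_0 = Z,  H_1 = 0,  H_2 = 0,  H_3 = Z.

Order the vertices as P < Q < R < S < T. Listing each simplex with vertices in this order, K has dimension 3 with simplices:

  0-simplices (5): P, Q, R, S, T
  1-simplices (10): PQ, PR, PS, PT, QR, QS, QT, RS, RT, ST
  2-simplices (10): PQR, PQS, PQT, PRS, PRT, PST, QRS, QRT, QST, RST
  3-simplices (5): PQRS, PQRT, PQST, PRST, QRST

so the chain groups are C_0 ≅ Z^5, C_1 ≅ Z^10, C_2 ≅ Z^10, C_3 ≅ Z^5.

∂_1: C_1 → C_0 maps an edge to its endpoints' difference, ∂[p,q] = q − p.
This gives a 5×10 integer matrix of rank 4; reducing to Smith normal form yields diagonal entries (1,1,1,1).

∂_2: C_2 → C_1 maps a triangle to the signed sum of its edges. For instance
  ∂QRT = RT − QT + QR,
  ∂PQS = QS − PS + PQ.
This gives a 10×10 integer matrix of rank 6; reducing to Smith normal form yields diagonal entries (1,1,1,1,1,1).

∂_3: C_3 → C_2 sends each 3-simplex σ to the alternating sum Σ_i (−1)^i (σ with its i-th vertex removed). For instance
  ∂PQRS = QRS − PRS + PQS − PQR,
  ∂PQST = QST − PST + PQT − PQS.
The 10×5 boundary matrix has rank 4 and Smith normal form diag(1,1,1,1).

Computing H_k = (kernel of ∂_k) / (image of ∂_{k+1}):

  H_0: rank C_0 − rank ∂_1 = 5 − 4 = 1, and the invariant factors of ∂_1 are all 1, so H_0 ≅ Z.
  H_1: rank ker ∂_1 − rank ∂_2 = (10 − 4) − 6 = 0, and the invariant factors of ∂_2 are all 1, so H_1 ≅ 0.
  H_2: rank ker ∂_2 − rank ∂_3 = (10 − 6) − 4 = 0, and the invariant factors of ∂_3 are all 1, so H_2 ≅ 0.
  H_3: rank ker ∂_3 − rank ∂_4 = (5 − 4) − 0 = 1, and there is no ∂_4, so H_3 ≅ Z.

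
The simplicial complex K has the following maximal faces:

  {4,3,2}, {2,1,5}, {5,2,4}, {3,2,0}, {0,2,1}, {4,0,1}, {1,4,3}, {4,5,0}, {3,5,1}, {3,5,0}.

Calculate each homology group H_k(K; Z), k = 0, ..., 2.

H_0 = Z,  H_1 = Z/2Z,  H_2 = 0.

Order the vertices as 0 < 1 < 2 < 3 < 4 < 5. Listing each simplex with vertices in this order, K has dimension 2 with simplices:

  0-simplices (6): [0], [1], [2], [3], [4], [5]
  1-simplices (15): [0,1], [0,2], [0,3], [0,4], [0,5], [1,2], [1,3], [1,4], [1,5], [2,3], [2,4], [2,5], [3,4], [3,5], [4,5]
  2-simplices (10): [0,1,2], [0,1,4], [0,2,3], [0,3,5], [0,4,5], [1,2,5], [1,3,4], [1,3,5], [2,3,4], [2,4,5]

giving chain groups C_0 ≅ Z^6, C_1 ≅ Z^15, C_2 ≅ Z^10.

∂_1: C_1 → C_0 sends each edge [p,q] (with p < q) to q − p.
The resulting 6×15 matrix has rank 5, and its Smith normal form has invariant factors (1,1,1,1,1).

Boundary ∂_2: C_2 → C_1 maps a triangle to the signed sum of its edges. For instance
  ∂[1,2,5] = [2,5] − [1,5] + [1,2],
  ∂[0,2,3] = [2,3] − [0,3] + [0,2].
As a 15×10 matrix over Z this has rank 10, with invariant factors (1,1,1,1,1,1,1,1,1,2).

From H_k ≅ ker(∂_k) / im(∂_{k+1}) we obtain:

  H_0: rank C_0 − rank ∂_1 = 6 − 5 = 1, and the invariant factors of ∂_1 are all 1, so H_0 = Z.
  H_1: rank ker ∂_1 − rank ∂_2 = (15 − 5) − 10 = 0, and ∂_2 has invariant factor 2 > 1, so H_1 = Z/2Z.
  H_2: rank ker ∂_2 − rank ∂_3 = (10 − 10) − 0 = 0, and there is no ∂_3, so H_2 = 0.

As a check, the Euler characteristic is 6 − 15 + 10 = 1, which agrees with 1 − 0 + 0 = 1.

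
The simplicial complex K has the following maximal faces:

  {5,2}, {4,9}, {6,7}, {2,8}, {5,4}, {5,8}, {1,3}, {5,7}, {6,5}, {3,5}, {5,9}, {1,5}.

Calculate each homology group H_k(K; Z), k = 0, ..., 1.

Order the vertices as 1 < 2 < 3 < 4 < 5 < 6 < 7 < 8 < 9. Listing each simplex with vertices in this order, K has dimension 1 with simplices:

  0-simplices (9): [1], [2], [3], [4], [5], [6], [7], [8], [9]
  1-simplices (12): [1,3], [1,5], [2,5], [2,8], [3,5], [4,5], [4,9], [5,6], [5,7], [5,8], [5,9], [6,7]

so the chain groups are C_0 ≅ Z^9, C_1 ≅ Z^12.

The boundary map ∂_1: C_1 → C_0 is given by ∂[p,q] = [q] − [p].
This gives a 9×12 integer matrix of rank 8; reducing to Smith normal form yields diagonal entries (1,1,1,1,1,1,1,1).

From H_k ≅ ker(∂_k) / im(∂_{k+1}) we obtain:

  H_0: rank C_0 − rank ∂_1 = 9 − 8 = 1, and the invariant factors of ∂_1 are all 1, so H_0 ≅ Z.
  H_1: rank ker ∂_1 − rank ∂_2 = (12 − 8) − 0 = 4, and there is no ∂_2, so H_1 ≅ Z^4.

H_0 = Z,  H_1 = Z^4.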